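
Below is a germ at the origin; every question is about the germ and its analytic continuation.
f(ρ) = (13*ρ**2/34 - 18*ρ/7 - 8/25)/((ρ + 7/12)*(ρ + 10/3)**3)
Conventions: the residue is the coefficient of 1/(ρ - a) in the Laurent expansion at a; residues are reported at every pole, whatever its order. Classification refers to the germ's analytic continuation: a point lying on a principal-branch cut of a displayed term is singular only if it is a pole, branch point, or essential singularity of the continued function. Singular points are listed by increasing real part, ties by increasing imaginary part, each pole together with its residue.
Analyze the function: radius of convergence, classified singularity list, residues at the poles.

Radius of convergence at 0: 7/12.
At -10/3: a pole of order 3; residue -320714/5091075.
At -7/12: a pole of order 1; residue 320714/5091075.

Denominator factor (ρ + 7/12): pole of order 1 at -7/12, modulus 7/12.
Denominator factor (ρ + 10/3)^3: pole of order 3 at -10/3, modulus 10/3.
The radius of convergence is the smallest modulus among the singular points: 7/12.
At the order-3 pole -10/3 set g(ρ) = (ρ - (-10/3))^3*f(ρ) = (13*ρ**2/34 - 18*ρ/7 - 8/25)/(ρ + 7/12).
Order-3 pole: residue = g''(a)/2; g''(-10/3) = -641428/5091075, so the residue is -320714/5091075.
At the order-1 pole -7/12 set g(ρ) = (ρ - (-7/12))*f(ρ) = (13*ρ**2/34 - 18*ρ/7 - 8/25)/(ρ + 10/3)**3.
Simple pole: residue = g(a) at a = -7/12, which is 320714/5091075.
List the singular points by increasing real part (a conjugate pair: the negative imaginary part first).


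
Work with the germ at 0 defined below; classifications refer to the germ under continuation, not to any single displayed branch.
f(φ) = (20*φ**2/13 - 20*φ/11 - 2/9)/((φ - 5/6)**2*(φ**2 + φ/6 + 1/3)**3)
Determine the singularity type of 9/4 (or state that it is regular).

Denominator factors: φ - 5/6 = 17/12 at φ = 9/4; φ**2 + φ/6 + 1/3 = 277/48 at φ = 9/4 — none vanishes.
So the germ continues analytically to 9/4.

The point is a regular point.


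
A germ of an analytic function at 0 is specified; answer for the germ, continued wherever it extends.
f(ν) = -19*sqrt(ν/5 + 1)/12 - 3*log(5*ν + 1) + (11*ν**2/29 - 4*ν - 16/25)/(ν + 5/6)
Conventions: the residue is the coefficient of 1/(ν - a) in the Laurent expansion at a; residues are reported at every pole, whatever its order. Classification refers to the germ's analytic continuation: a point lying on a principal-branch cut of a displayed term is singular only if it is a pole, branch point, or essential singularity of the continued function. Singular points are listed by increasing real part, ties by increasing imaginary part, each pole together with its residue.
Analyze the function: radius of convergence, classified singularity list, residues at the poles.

Radius of convergence at 0: 1/5.
At -5: an algebraic (square-root) branch point.
At -5/6: a pole of order 1; residue 77171/26100.
At -1/5: a logarithmic branch point.

Denominator factor (ν + 5/6): pole of order 1 at -5/6, modulus 5/6.
Branch term (-19/12)*sqrt(1 - ν/(-5)): its argument vanishes at ν = -5, a square-root branch point, modulus 5.
Branch term (-3)*log(1 - ν/(-1/5)): its argument vanishes at ν = -1/5, a logarithmic branch point, modulus 1/5.
The radius of convergence is the smallest modulus among the singular points: 1/5.
The branch terms are analytic at -5/6 and contribute nothing to the residue; only the rational part matters.
At the order-1 pole -5/6 set g(ν) = (ν - (-5/6))*(rational part) = 11*ν**2/29 - 4*ν - 16/25.
Simple pole: residue = g(a) at a = -5/6, which is 77171/26100.
List the singular points by increasing real part (a conjugate pair: the negative imaginary part first).


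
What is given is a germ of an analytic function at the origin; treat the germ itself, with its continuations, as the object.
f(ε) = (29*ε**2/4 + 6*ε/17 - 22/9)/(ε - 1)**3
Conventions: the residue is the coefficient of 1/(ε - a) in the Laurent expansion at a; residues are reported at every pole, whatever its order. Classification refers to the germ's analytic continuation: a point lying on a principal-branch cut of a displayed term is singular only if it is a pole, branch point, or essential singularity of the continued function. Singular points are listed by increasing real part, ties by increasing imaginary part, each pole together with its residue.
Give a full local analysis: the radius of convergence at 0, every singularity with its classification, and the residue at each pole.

Radius of convergence at 0: 1.
At 1: a pole of order 3; residue 29/4.

Denominator factor (ε - 1)^3: pole of order 3 at 1, modulus 1.
The radius of convergence is the smallest modulus among the singular points: 1.
At the order-3 pole 1 set g(ε) = (ε - (1))^3*f(ε) = 29*ε**2/4 + 6*ε/17 - 22/9.
Order-3 pole: residue = g''(a)/2; g''(1) = 29/2, so the residue is 29/4.


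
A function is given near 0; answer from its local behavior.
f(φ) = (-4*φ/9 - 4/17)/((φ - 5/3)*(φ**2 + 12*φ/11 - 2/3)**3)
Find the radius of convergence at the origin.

Denominator factor (φ**2 + 12*φ/11 - 2/3)^3: discriminant 1400/363, real irrational roots -6/11 + (5/33)*sqrt(42) and -6/11 - (5/33)*sqrt(42); poles of order 3, moduli -6/11 + (5/33)*sqrt(42) and 6/11 + (5/33)*sqrt(42).
Denominator factor (φ - 5/3): pole of order 1 at 5/3, modulus 5/3.
The radius of convergence is the smallest modulus among the singular points: -6/11 + (5/33)*sqrt(42).

The radius of convergence is -6/11 + (5/33)*sqrt(42).


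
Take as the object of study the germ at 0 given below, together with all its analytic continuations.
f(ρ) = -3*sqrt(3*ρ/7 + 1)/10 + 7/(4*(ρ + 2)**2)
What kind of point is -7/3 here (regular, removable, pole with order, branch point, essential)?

The point is an algebraic (square-root) branch point.

The term (-3/10)*sqrt(1 - ρ/(-7/3)) has argument 1 - -7/3/(-7/3) = 0 at -7/3: a square-root (algebraic, two-sheeted) branch point; the remaining terms are analytic or single-valued there.


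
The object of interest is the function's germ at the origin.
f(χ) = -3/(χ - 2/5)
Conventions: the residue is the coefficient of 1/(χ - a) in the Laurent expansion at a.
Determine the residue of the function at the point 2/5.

The residue is -3.

At the order-1 pole 2/5 set g(χ) = (χ - (2/5))*f(χ) = -3.
Simple pole: residue = g(a) at a = 2/5, which is -3.


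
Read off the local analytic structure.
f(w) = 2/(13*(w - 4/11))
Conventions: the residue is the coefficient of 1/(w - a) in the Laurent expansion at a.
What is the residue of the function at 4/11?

At the order-1 pole 4/11 set g(w) = (w - (4/11))*f(w) = 2/13.
Simple pole: residue = g(a) at a = 4/11, which is 2/13.

The residue is 2/13.


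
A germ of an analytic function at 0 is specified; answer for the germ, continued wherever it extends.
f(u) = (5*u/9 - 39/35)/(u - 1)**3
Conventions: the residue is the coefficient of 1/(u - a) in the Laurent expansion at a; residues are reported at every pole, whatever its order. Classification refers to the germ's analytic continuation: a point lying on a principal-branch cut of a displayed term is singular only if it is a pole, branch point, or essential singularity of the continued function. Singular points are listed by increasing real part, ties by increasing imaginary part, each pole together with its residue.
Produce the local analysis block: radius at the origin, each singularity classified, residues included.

Radius of convergence at 0: 1.
At 1: a pole of order 3; residue 0.

Denominator factor (u - 1)^3: pole of order 3 at 1, modulus 1.
The radius of convergence is the smallest modulus among the singular points: 1.
At the order-3 pole 1 set g(u) = (u - (1))^3*f(u) = 5*u/9 - 39/35.
Order-3 pole: residue = g''(a)/2; g''(1) = 0, so the residue is 0.


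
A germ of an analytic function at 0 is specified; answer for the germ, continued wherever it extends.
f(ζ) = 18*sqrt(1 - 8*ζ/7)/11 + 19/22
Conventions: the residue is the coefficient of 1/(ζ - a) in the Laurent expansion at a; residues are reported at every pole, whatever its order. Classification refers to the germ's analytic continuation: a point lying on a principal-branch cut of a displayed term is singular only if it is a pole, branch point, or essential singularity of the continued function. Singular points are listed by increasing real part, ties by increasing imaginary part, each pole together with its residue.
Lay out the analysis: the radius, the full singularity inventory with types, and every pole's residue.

Branch term (18/11)*sqrt(1 - ζ/(7/8)): its argument vanishes at ζ = 7/8, a square-root branch point, modulus 7/8.
The radius of convergence is the smallest modulus among the singular points: 7/8.

Radius of convergence at 0: 7/8.
At 7/8: an algebraic (square-root) branch point.


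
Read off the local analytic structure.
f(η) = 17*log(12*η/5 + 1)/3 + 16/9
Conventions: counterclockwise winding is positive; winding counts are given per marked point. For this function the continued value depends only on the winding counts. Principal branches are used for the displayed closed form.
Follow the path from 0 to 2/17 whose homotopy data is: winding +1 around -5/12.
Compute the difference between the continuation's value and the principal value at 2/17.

The rational part is single-valued and drops out of the difference; each branch term changes only by its own monodromy.
(17/3)*log(1 - η/(-5/12)): each positive loop around -5/12 adds 2*pi*i to the log, so winding +1 contributes (17/3)*(1)*2*pi*i = (34/3)*pi*i.
Summing the contributions at η = 2/17 gives (34/3)*pi*i.

Continued minus principal equals (34/3)*pi*i.


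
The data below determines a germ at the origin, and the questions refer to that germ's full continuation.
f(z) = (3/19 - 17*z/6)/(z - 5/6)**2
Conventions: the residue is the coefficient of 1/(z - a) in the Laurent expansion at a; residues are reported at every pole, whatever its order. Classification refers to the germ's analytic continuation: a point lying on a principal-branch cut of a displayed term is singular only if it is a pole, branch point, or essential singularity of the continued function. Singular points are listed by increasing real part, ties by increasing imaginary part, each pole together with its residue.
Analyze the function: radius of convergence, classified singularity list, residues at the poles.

Denominator factor (z - 5/6)^2: pole of order 2 at 5/6, modulus 5/6.
The radius of convergence is the smallest modulus among the singular points: 5/6.
At the order-2 pole 5/6 set g(z) = (z - (5/6))^2*f(z) = 3/19 - 17*z/6.
Order-2 pole: residue = g'(a); g'(5/6) = -17/6, so the residue is -17/6.

Radius of convergence at 0: 5/6.
At 5/6: a pole of order 2; residue -17/6.


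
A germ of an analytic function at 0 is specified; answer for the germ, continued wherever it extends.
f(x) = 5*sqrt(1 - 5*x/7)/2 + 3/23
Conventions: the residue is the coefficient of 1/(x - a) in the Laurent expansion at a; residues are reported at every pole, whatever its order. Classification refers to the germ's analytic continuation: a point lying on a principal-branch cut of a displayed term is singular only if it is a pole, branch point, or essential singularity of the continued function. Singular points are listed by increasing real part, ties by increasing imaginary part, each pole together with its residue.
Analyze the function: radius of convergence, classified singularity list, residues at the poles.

Radius of convergence at 0: 7/5.
At 7/5: an algebraic (square-root) branch point.

Branch term (5/2)*sqrt(1 - x/(7/5)): its argument vanishes at x = 7/5, a square-root branch point, modulus 7/5.
The radius of convergence is the smallest modulus among the singular points: 7/5.


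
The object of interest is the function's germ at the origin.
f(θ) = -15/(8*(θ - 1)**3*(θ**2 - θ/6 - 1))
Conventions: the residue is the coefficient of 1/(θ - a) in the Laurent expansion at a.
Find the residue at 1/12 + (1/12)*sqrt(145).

The factor θ**2 - θ/6 - 1 splits as (θ - a)(θ - a') with a = 1/12 + (1/12)*sqrt(145), a' = 1/12 - (1/12)*sqrt(145). At the order-1 pole a set g(θ) = (θ - a)*f(θ) = [-15/(8*(θ - 1)**3)] / (θ - a').
Simple pole: residue = g(a) at a = 1/12 + (1/12)*sqrt(145), which is -5715/8 - (13761/232)*sqrt(145).

The residue is -5715/8 - (13761/232)*sqrt(145).


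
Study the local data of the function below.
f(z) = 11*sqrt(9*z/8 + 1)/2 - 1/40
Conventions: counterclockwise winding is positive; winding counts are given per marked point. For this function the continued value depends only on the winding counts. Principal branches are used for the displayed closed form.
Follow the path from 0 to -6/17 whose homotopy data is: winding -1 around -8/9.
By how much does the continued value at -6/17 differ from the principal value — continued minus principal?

The rational part is single-valued and drops out of the difference; each branch term changes only by its own monodromy.
(11/2)*sqrt(1 - z/(-8/9)): winding -1 is odd, the square root flips sign, contributing -2*(11/2)*sqrt(1 - (-6/17)/(-8/9)) = -2*(11/2)*sqrt(41/68) = -(11/34)*sqrt(697).
Summing the contributions at z = -6/17 gives -(11/34)*sqrt(697).

Continued minus principal equals -(11/34)*sqrt(697).


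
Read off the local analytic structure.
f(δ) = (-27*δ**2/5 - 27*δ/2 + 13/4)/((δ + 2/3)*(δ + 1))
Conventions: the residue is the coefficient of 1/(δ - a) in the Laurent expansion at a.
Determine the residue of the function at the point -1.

At the order-1 pole -1 set g(δ) = (δ - (-1))*f(δ) = (-27*δ**2/5 - 27*δ/2 + 13/4)/(δ + 2/3).
Simple pole: residue = g(a) at a = -1, which is -681/20.

The residue is -681/20.


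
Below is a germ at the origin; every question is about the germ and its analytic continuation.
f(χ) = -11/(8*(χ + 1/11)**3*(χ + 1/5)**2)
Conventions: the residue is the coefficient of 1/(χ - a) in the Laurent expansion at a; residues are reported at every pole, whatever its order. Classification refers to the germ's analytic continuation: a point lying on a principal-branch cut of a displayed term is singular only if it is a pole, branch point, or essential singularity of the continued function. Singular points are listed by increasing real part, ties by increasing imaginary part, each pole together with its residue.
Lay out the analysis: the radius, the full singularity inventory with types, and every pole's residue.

Denominator factor (χ + 1/5)^2: pole of order 2 at -1/5, modulus 1/5.
Denominator factor (χ + 1/11)^3: pole of order 3 at -1/11, modulus 1/11.
The radius of convergence is the smallest modulus among the singular points: 1/11.
At the order-2 pole -1/5 set g(χ) = (χ - (-1/5))^2*f(χ) = -11/(8*(χ + 1/11)**3).
Order-2 pole: residue = g'(a); g'(-1/5) = 100656875/3456, so the residue is 100656875/3456.
At the order-3 pole -1/11 set g(χ) = (χ - (-1/11))^3*f(χ) = -11/(8*(χ + 1/5)**2).
Order-3 pole: residue = g''(a)/2; g''(-1/11) = -100656875/1728, so the residue is -100656875/3456.
List the singular points by increasing real part (a conjugate pair: the negative imaginary part first).

Radius of convergence at 0: 1/11.
At -1/5: a pole of order 2; residue 100656875/3456.
At -1/11: a pole of order 3; residue -100656875/3456.


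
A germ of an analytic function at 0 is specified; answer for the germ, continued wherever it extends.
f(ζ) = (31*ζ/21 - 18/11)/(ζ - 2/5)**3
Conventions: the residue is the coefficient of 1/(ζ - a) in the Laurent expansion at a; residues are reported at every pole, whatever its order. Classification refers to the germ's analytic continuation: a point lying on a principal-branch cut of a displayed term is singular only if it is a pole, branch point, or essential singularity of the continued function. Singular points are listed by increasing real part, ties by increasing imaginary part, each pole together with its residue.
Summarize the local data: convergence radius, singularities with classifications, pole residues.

Radius of convergence at 0: 2/5.
At 2/5: a pole of order 3; residue 0.

Denominator factor (ζ - 2/5)^3: pole of order 3 at 2/5, modulus 2/5.
The radius of convergence is the smallest modulus among the singular points: 2/5.
At the order-3 pole 2/5 set g(ζ) = (ζ - (2/5))^3*f(ζ) = 31*ζ/21 - 18/11.
Order-3 pole: residue = g''(a)/2; g''(2/5) = 0, so the residue is 0.


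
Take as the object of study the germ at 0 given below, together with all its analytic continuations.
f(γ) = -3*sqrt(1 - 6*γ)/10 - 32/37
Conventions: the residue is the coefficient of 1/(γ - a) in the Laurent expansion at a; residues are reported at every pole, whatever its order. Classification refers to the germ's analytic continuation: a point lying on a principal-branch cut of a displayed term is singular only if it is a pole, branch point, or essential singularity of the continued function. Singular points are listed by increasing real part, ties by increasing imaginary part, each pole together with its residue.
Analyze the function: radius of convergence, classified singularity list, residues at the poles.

Branch term (-3/10)*sqrt(1 - γ/(1/6)): its argument vanishes at γ = 1/6, a square-root branch point, modulus 1/6.
The radius of convergence is the smallest modulus among the singular points: 1/6.

Radius of convergence at 0: 1/6.
At 1/6: an algebraic (square-root) branch point.


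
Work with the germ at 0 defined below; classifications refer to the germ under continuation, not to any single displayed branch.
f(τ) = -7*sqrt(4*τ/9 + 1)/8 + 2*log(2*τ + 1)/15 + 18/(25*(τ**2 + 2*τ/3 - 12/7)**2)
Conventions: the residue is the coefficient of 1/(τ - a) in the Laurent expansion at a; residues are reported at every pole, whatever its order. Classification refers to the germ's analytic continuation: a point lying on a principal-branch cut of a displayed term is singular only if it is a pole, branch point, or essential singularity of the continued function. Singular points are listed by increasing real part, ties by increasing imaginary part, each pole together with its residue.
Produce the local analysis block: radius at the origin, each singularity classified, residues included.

Radius of convergence at 0: 1/2.
At -9/4: an algebraic (square-root) branch point.
At -1/3 - (1/21)*sqrt(805): a pole of order 2; residue (1701/661250)*sqrt(805).
At -1/2: a logarithmic branch point.
At -1/3 + (1/21)*sqrt(805): a pole of order 2; residue -(1701/661250)*sqrt(805).

Denominator factor (τ**2 + 2*τ/3 - 12/7)^2: discriminant 460/63, real irrational roots -1/3 + (1/21)*sqrt(805) and -1/3 - (1/21)*sqrt(805); poles of order 2, moduli -1/3 + (1/21)*sqrt(805) and 1/3 + (1/21)*sqrt(805).
Branch term (2/15)*log(1 - τ/(-1/2)): its argument vanishes at τ = -1/2, a logarithmic branch point, modulus 1/2.
Branch term (-7/8)*sqrt(1 - τ/(-9/4)): its argument vanishes at τ = -9/4, a square-root branch point, modulus 9/4.
The radius of convergence is the smallest modulus among the singular points: 1/2.
The branch terms are analytic at -1/3 - (1/21)*sqrt(805) and contribute nothing to the residue; only the rational part matters.
The factor τ**2 + 2*τ/3 - 12/7 splits as (τ - a)(τ - a') with a = -1/3 - (1/21)*sqrt(805), a' = -1/3 + (1/21)*sqrt(805). At the order-2 pole a set g(τ) = (τ - a)^2*(rational part) = [18/25] / (τ - a')^2.
Order-2 pole: residue = g'(a); g'(-1/3 - (1/21)*sqrt(805)) = (1701/661250)*sqrt(805), so the residue is (1701/661250)*sqrt(805).
The branch terms are analytic at -1/3 + (1/21)*sqrt(805) and contribute nothing to the residue; only the rational part matters.
The factor τ**2 + 2*τ/3 - 12/7 splits as (τ - a)(τ - a') with a = -1/3 + (1/21)*sqrt(805), a' = -1/3 - (1/21)*sqrt(805). At the order-2 pole a set g(τ) = (τ - a)^2*(rational part) = [18/25] / (τ - a')^2.
Order-2 pole: residue = g'(a); g'(-1/3 + (1/21)*sqrt(805)) = -(1701/661250)*sqrt(805), so the residue is -(1701/661250)*sqrt(805).
List the singular points by increasing real part (a conjugate pair: the negative imaginary part first).


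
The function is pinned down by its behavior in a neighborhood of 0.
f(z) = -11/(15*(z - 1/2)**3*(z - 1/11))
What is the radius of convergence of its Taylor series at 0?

Denominator factor (z - 1/11): pole of order 1 at 1/11, modulus 1/11.
Denominator factor (z - 1/2)^3: pole of order 3 at 1/2, modulus 1/2.
The radius of convergence is the smallest modulus among the singular points: 1/11.

The radius of convergence is 1/11.


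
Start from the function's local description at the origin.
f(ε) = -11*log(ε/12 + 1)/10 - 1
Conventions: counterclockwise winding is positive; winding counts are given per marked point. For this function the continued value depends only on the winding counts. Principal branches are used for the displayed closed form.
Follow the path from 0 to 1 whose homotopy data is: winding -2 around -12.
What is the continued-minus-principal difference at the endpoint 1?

Continued minus principal equals (22/5)*pi*i.

The rational part is single-valued and drops out of the difference; each branch term changes only by its own monodromy.
(-11/10)*log(1 - ε/(-12)): each positive loop around -12 adds 2*pi*i to the log, so winding -2 contributes (-11/10)*(-2)*2*pi*i = (22/5)*pi*i.
Summing the contributions at ε = 1 gives (22/5)*pi*i.


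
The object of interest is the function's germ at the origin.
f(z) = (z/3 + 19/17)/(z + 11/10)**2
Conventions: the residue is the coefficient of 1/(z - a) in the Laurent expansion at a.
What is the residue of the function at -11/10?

The residue is 1/3.

At the order-2 pole -11/10 set g(z) = (z - (-11/10))^2*f(z) = z/3 + 19/17.
Order-2 pole: residue = g'(a); g'(-11/10) = 1/3, so the residue is 1/3.


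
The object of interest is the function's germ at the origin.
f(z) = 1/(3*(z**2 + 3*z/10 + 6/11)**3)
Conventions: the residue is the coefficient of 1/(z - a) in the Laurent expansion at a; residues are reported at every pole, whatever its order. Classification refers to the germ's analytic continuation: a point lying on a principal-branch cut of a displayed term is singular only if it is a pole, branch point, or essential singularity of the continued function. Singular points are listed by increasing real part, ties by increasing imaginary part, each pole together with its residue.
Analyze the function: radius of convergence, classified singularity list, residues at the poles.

Denominator factor (z**2 + 3*z/10 + 6/11)^3: discriminant -2301/1100, complex-conjugate roots (-3/20) + ((1/220)*sqrt(25311))*i and (-3/20) - ((1/220)*sqrt(25311))*i; poles of order 3, moduli (1/11)*sqrt(66) and (1/11)*sqrt(66).
The radius of convergence is the smallest modulus among the singular points: (1/11)*sqrt(66).
The factor z**2 + 3*z/10 + 6/11 splits as (z - a)(z - a') with a = (-3/20) - ((1/220)*sqrt(25311))*i, a' = (-3/20) + ((1/220)*sqrt(25311))*i. At the order-3 pole a set g(z) = (z - a)^3*f(z) = [1/3] / (z - a')^3.
Order-3 pole: residue = g''(a)/2; g''((-3/20) - ((1/220)*sqrt(25311))*i) = ((48400000/12182876901)*sqrt(25311))*i, so the residue is ((24200000/12182876901)*sqrt(25311))*i.
The factor z**2 + 3*z/10 + 6/11 splits as (z - a)(z - a') with a = (-3/20) + ((1/220)*sqrt(25311))*i, a' = (-3/20) - ((1/220)*sqrt(25311))*i. At the order-3 pole a set g(z) = (z - a)^3*f(z) = [1/3] / (z - a')^3.
Order-3 pole: residue = g''(a)/2; g''((-3/20) + ((1/220)*sqrt(25311))*i) = -((48400000/12182876901)*sqrt(25311))*i, so the residue is -((24200000/12182876901)*sqrt(25311))*i.
List the singular points by increasing real part (a conjugate pair: the negative imaginary part first).

Radius of convergence at 0: (1/11)*sqrt(66).
At (-3/20) - ((1/220)*sqrt(25311))*i: a pole of order 3; residue ((24200000/12182876901)*sqrt(25311))*i.
At (-3/20) + ((1/220)*sqrt(25311))*i: a pole of order 3; residue -((24200000/12182876901)*sqrt(25311))*i.


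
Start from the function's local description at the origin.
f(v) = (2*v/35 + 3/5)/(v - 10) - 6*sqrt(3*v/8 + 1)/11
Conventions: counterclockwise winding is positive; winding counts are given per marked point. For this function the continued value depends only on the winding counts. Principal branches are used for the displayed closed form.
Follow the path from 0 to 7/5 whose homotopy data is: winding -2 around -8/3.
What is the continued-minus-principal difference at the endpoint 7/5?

Continued minus principal equals 0.

The rational part is single-valued and drops out of the difference; each branch term changes only by its own monodromy.
(-6/11)*sqrt(1 - v/(-8/3)): winding -2 is even, the square root returns to the same sheet, contribution 0.
Summing the contributions at v = 7/5 gives 0.


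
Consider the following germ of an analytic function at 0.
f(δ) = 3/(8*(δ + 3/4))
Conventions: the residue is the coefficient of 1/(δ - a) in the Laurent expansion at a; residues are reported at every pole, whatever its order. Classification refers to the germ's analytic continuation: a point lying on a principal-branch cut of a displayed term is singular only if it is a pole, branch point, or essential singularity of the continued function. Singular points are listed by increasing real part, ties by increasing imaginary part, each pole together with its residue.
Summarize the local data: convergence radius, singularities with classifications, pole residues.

Radius of convergence at 0: 3/4.
At -3/4: a pole of order 1; residue 3/8.

Denominator factor (δ + 3/4): pole of order 1 at -3/4, modulus 3/4.
The radius of convergence is the smallest modulus among the singular points: 3/4.
At the order-1 pole -3/4 set g(δ) = (δ - (-3/4))*f(δ) = 3/8.
Simple pole: residue = g(a) at a = -3/4, which is 3/8.


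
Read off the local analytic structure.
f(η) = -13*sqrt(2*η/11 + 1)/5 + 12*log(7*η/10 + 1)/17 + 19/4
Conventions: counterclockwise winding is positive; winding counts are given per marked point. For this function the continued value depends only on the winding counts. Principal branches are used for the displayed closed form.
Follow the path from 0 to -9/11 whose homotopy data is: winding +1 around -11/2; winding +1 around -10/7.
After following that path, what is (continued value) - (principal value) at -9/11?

Continued minus principal equals ((26/55)*sqrt(103)) + ((24/17)*pi)*i.

The rational part is single-valued and drops out of the difference; each branch term changes only by its own monodromy.
(-13/5)*sqrt(1 - η/(-11/2)): winding +1 is odd, the square root flips sign, contributing -2*(-13/5)*sqrt(1 - (-9/11)/(-11/2)) = -2*(-13/5)*sqrt(103/121) = (26/55)*sqrt(103).
(12/17)*log(1 - η/(-10/7)): each positive loop around -10/7 adds 2*pi*i to the log, so winding +1 contributes (12/17)*(1)*2*pi*i = (24/17)*pi*i.
Summing the contributions at η = -9/11 gives ((26/55)*sqrt(103)) + ((24/17)*pi)*i.


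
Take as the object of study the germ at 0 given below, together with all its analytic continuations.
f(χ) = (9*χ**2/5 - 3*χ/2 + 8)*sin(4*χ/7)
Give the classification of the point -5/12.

There is no denominator, hence no pole anywhere.
The factor sin(4*χ/7) is entire.
So the germ continues analytically to -5/12.

The point is a regular point.


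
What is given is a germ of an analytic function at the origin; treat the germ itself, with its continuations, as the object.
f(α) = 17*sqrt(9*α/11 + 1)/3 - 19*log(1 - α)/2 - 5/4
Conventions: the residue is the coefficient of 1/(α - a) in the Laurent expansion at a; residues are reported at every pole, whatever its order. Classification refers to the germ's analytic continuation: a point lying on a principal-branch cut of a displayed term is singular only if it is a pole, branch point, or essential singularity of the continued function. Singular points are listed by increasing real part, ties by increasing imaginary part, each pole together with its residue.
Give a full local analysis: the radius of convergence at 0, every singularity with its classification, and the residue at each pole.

Radius of convergence at 0: 1.
At -11/9: an algebraic (square-root) branch point.
At 1: a logarithmic branch point.

Branch term (-19/2)*log(1 - α/(1)): its argument vanishes at α = 1, a logarithmic branch point, modulus 1.
Branch term (17/3)*sqrt(1 - α/(-11/9)): its argument vanishes at α = -11/9, a square-root branch point, modulus 11/9.
The radius of convergence is the smallest modulus among the singular points: 1.
List the singular points by increasing real part (a conjugate pair: the negative imaginary part first).


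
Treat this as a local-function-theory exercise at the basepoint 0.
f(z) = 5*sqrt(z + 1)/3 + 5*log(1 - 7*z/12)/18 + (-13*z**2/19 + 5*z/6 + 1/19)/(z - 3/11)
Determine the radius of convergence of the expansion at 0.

The radius of convergence is 3/11.

Denominator factor (z - 3/11): pole of order 1 at 3/11, modulus 3/11.
Branch term (5/18)*log(1 - z/(12/7)): its argument vanishes at z = 12/7, a logarithmic branch point, modulus 12/7.
Branch term (5/3)*sqrt(1 - z/(-1)): its argument vanishes at z = -1, a square-root branch point, modulus 1.
The radius of convergence is the smallest modulus among the singular points: 3/11.


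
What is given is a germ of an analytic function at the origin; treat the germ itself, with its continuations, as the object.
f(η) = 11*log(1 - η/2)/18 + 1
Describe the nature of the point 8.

There is no denominator, hence no pole anywhere.
Branch term log(1 - η/(2)): argument at 8 is -3, nonzero, so 8 is not its branch point (a point on a principal cut is still regular for the continued germ).
So the germ continues analytically to 8.

The point is a regular point.


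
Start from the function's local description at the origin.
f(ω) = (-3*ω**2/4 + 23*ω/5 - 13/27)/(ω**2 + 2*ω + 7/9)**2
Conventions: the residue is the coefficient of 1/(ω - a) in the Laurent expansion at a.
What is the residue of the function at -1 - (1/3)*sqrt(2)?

The factor ω**2 + 2*ω + 7/9 splits as (ω - a)(ω - a') with a = -1 - (1/3)*sqrt(2), a' = -1 + (1/3)*sqrt(2). At the order-2 pole a set g(ω) = (ω - a)^2*f(ω) = [-3*ω**2/4 + 23*ω/5 - 13/27] / (ω - a')^2.
Order-2 pole: residue = g'(a); g'(-1 - (1/3)*sqrt(2)) = -(3059/320)*sqrt(2), so the residue is -(3059/320)*sqrt(2).

The residue is -(3059/320)*sqrt(2).


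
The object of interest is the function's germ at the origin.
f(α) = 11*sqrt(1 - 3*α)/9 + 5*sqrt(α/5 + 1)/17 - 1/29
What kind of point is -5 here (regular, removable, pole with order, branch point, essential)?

The term (5/17)*sqrt(1 - α/(-5)) has argument 1 - -5/(-5) = 0 at -5: a square-root (algebraic, two-sheeted) branch point; the remaining terms are analytic or single-valued there.

The point is an algebraic (square-root) branch point.


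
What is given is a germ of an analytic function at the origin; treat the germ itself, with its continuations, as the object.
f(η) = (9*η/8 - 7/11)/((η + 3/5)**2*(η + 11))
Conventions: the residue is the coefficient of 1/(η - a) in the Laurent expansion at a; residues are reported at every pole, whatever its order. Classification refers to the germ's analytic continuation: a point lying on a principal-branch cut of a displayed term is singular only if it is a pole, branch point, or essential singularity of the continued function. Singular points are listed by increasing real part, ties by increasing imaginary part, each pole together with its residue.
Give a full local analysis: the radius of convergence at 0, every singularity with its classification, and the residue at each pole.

Radius of convergence at 0: 3/5.
At -11: a pole of order 1; residue -28625/237952.
At -3/5: a pole of order 2; residue 28625/237952.

Denominator factor (η + 3/5)^2: pole of order 2 at -3/5, modulus 3/5.
Denominator factor (η + 11): pole of order 1 at -11, modulus 11.
The radius of convergence is the smallest modulus among the singular points: 3/5.
At the order-1 pole -11 set g(η) = (η - (-11))*f(η) = (9*η/8 - 7/11)/(η + 3/5)**2.
Simple pole: residue = g(a) at a = -11, which is -28625/237952.
At the order-2 pole -3/5 set g(η) = (η - (-3/5))^2*f(η) = (9*η/8 - 7/11)/(η + 11).
Order-2 pole: residue = g'(a); g'(-3/5) = 28625/237952, so the residue is 28625/237952.
List the singular points by increasing real part (a conjugate pair: the negative imaginary part first).


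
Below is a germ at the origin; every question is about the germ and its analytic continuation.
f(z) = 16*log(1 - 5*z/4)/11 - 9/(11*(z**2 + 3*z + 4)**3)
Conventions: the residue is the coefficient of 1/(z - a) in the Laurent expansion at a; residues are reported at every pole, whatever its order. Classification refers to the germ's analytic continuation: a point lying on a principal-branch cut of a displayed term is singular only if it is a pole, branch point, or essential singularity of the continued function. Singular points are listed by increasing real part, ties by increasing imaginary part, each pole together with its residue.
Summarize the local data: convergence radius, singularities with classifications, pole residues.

Denominator factor (z**2 + 3*z + 4)^3: discriminant -7, complex-conjugate roots (-3/2) + ((1/2)*sqrt(7))*i and (-3/2) - ((1/2)*sqrt(7))*i; poles of order 3, moduli 2 and 2.
Branch term (16/11)*log(1 - z/(4/5)): its argument vanishes at z = 4/5, a logarithmic branch point, modulus 4/5.
The radius of convergence is the smallest modulus among the singular points: 4/5.
The branch term is analytic at (-3/2) - ((1/2)*sqrt(7))*i and contributes nothing to the residue; only the rational part matters.
The factor z**2 + 3*z + 4 splits as (z - a)(z - a') with a = (-3/2) - ((1/2)*sqrt(7))*i, a' = (-3/2) + ((1/2)*sqrt(7))*i. At the order-3 pole a set g(z) = (z - a)^3*(rational part) = [-9/11] / (z - a')^3.
Order-3 pole: residue = g''(a)/2; g''((-3/2) - ((1/2)*sqrt(7))*i) = -((108/3773)*sqrt(7))*i, so the residue is -((54/3773)*sqrt(7))*i.
The branch term is analytic at (-3/2) + ((1/2)*sqrt(7))*i and contributes nothing to the residue; only the rational part matters.
The factor z**2 + 3*z + 4 splits as (z - a)(z - a') with a = (-3/2) + ((1/2)*sqrt(7))*i, a' = (-3/2) - ((1/2)*sqrt(7))*i. At the order-3 pole a set g(z) = (z - a)^3*(rational part) = [-9/11] / (z - a')^3.
Order-3 pole: residue = g''(a)/2; g''((-3/2) + ((1/2)*sqrt(7))*i) = ((108/3773)*sqrt(7))*i, so the residue is ((54/3773)*sqrt(7))*i.
List the singular points by increasing real part (a conjugate pair: the negative imaginary part first).

Radius of convergence at 0: 4/5.
At (-3/2) - ((1/2)*sqrt(7))*i: a pole of order 3; residue -((54/3773)*sqrt(7))*i.
At (-3/2) + ((1/2)*sqrt(7))*i: a pole of order 3; residue ((54/3773)*sqrt(7))*i.
At 4/5: a logarithmic branch point.


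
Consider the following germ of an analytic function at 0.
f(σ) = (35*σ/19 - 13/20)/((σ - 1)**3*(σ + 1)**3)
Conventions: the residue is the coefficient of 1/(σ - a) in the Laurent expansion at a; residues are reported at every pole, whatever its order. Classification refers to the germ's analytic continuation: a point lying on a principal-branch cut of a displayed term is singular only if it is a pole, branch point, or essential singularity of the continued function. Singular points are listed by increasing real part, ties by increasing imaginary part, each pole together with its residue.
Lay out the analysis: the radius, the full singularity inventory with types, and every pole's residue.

Radius of convergence at 0: 1.
At -1: a pole of order 3; residue 39/320.
At 1: a pole of order 3; residue -39/320.

Denominator factor (σ + 1)^3: pole of order 3 at -1, modulus 1.
Denominator factor (σ - 1)^3: pole of order 3 at 1, modulus 1.
The radius of convergence is the smallest modulus among the singular points: 1.
At the order-3 pole -1 set g(σ) = (σ - (-1))^3*f(σ) = (35*σ/19 - 13/20)/(σ - 1)**3.
Order-3 pole: residue = g''(a)/2; g''(-1) = 39/160, so the residue is 39/320.
At the order-3 pole 1 set g(σ) = (σ - (1))^3*f(σ) = (35*σ/19 - 13/20)/(σ + 1)**3.
Order-3 pole: residue = g''(a)/2; g''(1) = -39/160, so the residue is -39/320.
List the singular points by increasing real part (a conjugate pair: the negative imaginary part first).


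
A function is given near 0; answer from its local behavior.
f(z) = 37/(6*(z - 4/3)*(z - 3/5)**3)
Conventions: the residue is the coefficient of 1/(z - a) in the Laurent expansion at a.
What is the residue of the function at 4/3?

At the order-1 pole 4/3 set g(z) = (z - (4/3))*f(z) = 37/(6*(z - 3/5)**3).
Simple pole: residue = g(a) at a = 4/3, which is 41625/2662.

The residue is 41625/2662.


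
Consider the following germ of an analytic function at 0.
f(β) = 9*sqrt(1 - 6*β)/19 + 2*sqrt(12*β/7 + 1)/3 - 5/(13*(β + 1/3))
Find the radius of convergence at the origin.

Denominator factor (β + 1/3): pole of order 1 at -1/3, modulus 1/3.
Branch term (2/3)*sqrt(1 - β/(-7/12)): its argument vanishes at β = -7/12, a square-root branch point, modulus 7/12.
Branch term (9/19)*sqrt(1 - β/(1/6)): its argument vanishes at β = 1/6, a square-root branch point, modulus 1/6.
The radius of convergence is the smallest modulus among the singular points: 1/6.

The radius of convergence is 1/6.


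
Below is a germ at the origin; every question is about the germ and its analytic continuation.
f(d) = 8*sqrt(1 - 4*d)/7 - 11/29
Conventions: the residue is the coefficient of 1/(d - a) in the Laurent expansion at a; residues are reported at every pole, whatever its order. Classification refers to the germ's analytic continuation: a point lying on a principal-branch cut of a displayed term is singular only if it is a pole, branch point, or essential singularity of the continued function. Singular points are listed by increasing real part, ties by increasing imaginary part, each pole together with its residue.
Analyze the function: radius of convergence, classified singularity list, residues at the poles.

Branch term (8/7)*sqrt(1 - d/(1/4)): its argument vanishes at d = 1/4, a square-root branch point, modulus 1/4.
The radius of convergence is the smallest modulus among the singular points: 1/4.

Radius of convergence at 0: 1/4.
At 1/4: an algebraic (square-root) branch point.


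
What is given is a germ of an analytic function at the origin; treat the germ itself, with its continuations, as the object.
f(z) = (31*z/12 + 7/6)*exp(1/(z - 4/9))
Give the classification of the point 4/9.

The point is an essential singularity.

The exponent 1/(z - (4/9)) has a pole at 4/9, so exp(1/(z - (4/9))) takes every nonzero value near it: an essential singularity (not a pole of any order).


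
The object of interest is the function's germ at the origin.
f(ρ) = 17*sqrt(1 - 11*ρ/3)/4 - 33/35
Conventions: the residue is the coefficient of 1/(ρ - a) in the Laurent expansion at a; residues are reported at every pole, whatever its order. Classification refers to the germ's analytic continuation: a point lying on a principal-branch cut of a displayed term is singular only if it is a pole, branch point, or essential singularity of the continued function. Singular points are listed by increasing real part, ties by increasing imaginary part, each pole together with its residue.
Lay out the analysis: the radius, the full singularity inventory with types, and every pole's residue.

Radius of convergence at 0: 3/11.
At 3/11: an algebraic (square-root) branch point.

Branch term (17/4)*sqrt(1 - ρ/(3/11)): its argument vanishes at ρ = 3/11, a square-root branch point, modulus 3/11.
The radius of convergence is the smallest modulus among the singular points: 3/11.


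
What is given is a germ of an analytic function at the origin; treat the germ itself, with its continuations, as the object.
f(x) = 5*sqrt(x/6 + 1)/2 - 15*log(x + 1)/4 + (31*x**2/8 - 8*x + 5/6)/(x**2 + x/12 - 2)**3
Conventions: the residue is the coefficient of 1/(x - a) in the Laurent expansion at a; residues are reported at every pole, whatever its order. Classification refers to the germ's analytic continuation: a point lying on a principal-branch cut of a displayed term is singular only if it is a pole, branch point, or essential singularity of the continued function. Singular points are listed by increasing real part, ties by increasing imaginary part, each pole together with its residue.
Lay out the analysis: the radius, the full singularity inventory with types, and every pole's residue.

Radius of convergence at 0: 1.
At -6: an algebraic (square-root) branch point.
At -1/24 - (1/24)*sqrt(1153): a pole of order 3; residue (2108376/1532808577)*sqrt(1153).
At -1: a logarithmic branch point.
At -1/24 + (1/24)*sqrt(1153): a pole of order 3; residue -(2108376/1532808577)*sqrt(1153).
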